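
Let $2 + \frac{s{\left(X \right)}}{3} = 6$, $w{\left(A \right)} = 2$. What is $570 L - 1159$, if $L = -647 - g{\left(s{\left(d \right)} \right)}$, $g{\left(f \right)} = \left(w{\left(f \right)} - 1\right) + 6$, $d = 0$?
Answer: $-373939$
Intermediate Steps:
$s{\left(X \right)} = 12$ ($s{\left(X \right)} = -6 + 3 \cdot 6 = -6 + 18 = 12$)
$g{\left(f \right)} = 7$ ($g{\left(f \right)} = \left(2 - 1\right) + 6 = 1 + 6 = 7$)
$L = -654$ ($L = -647 - 7 = -654$)
$570 L - 1159 = 570 \left(-654\right) - 1159 = -372780 - 1159 = -373939$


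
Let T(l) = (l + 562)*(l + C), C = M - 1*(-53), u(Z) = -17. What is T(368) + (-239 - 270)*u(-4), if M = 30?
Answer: 428083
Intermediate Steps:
C = 83 (C = 30 - 1*(-53) = 30 + 53 = 83)
T(l) = (83 + l)*(562 + l) (T(l) = (l + 562)*(l + 83) = (562 + l)*(83 + l) = (83 + l)*(562 + l))
T(368) + (-239 - 270)*u(-4) = (46646 + 368**2 + 645*368) + (-239 - 270)*(-17) = (46646 + 135424 + 237360) - 509*(-17) = 419430 + 8653 = 428083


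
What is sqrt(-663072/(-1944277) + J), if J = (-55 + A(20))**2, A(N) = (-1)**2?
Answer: 2*sqrt(2756097614349177)/1944277 ≈ 54.003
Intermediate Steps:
A(N) = 1
J = 2916 (J = (-55 + 1)**2 = (-54)**2 = 2916)
sqrt(-663072/(-1944277) + J) = sqrt(-663072/(-1944277) + 2916) = sqrt(-663072*(-1/1944277) + 2916) = sqrt(663072/1944277 + 2916) = sqrt(5670174804/1944277) = 2*sqrt(2756097614349177)/1944277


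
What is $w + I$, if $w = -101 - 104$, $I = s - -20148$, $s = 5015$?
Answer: $24958$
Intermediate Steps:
$I = 25163$ ($I = 5015 - -20148 = 5015 + 20148 = 25163$)
$w = -205$ ($w = -101 - 104 = -205$)
$w + I = -205 + 25163 = 24958$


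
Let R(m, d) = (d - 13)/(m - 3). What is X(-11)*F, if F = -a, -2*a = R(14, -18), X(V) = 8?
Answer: -124/11 ≈ -11.273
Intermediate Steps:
R(m, d) = (-13 + d)/(-3 + m)
a = 31/22 (a = -(-13 - 18)/(2*(-3 + 14)) = -(-31)/(2*11) = -(-31)/22 = -½*(-31/11) = 31/22 ≈ 1.4091)
F = -31/22 (F = -1*31/22 = -31/22 ≈ -1.4091)
X(-11)*F = 8*(-31/22) = -124/11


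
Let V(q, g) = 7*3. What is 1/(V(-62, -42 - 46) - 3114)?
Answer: -1/3093 ≈ -0.00032331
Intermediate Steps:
V(q, g) = 21
1/(V(-62, -42 - 46) - 3114) = 1/(21 - 3114) = 1/(-3093) = -1/3093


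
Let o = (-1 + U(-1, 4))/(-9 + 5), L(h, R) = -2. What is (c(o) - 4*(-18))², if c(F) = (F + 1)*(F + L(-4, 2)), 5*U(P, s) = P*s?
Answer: 778465801/160000 ≈ 4865.4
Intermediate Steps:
U(P, s) = P*s/5 (U(P, s) = (P*s)/5 = P*s/5)
o = 9/20 (o = (-1 + (⅕)*(-1)*4)/(-9 + 5) = (-1 - ⅘)/(-4) = -9/5*(-¼) = 9/20 ≈ 0.45000)
c(F) = (1 + F)*(-2 + F) (c(F) = (F + 1)*(F - 2) = (1 + F)*(-2 + F))
(c(o) - 4*(-18))² = ((-2 + (9/20)² - 1*9/20) - 4*(-18))² = ((-2 + 81/400 - 9/20) + 72)² = (-899/400 + 72)² = (27901/400)² = 778465801/160000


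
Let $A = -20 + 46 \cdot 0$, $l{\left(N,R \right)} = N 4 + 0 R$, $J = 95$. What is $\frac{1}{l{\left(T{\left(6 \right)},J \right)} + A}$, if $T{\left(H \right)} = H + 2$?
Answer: $\frac{1}{12} \approx 0.083333$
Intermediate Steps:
$T{\left(H \right)} = 2 + H$
$l{\left(N,R \right)} = 4 N$ ($l{\left(N,R \right)} = 4 N + 0 = 4 N$)
$A = -20$ ($A = -20 + 0 = -20$)
$\frac{1}{l{\left(T{\left(6 \right)},J \right)} + A} = \frac{1}{4 \left(2 + 6\right) - 20} = \frac{1}{4 \cdot 8 - 20} = \frac{1}{32 - 20} = \frac{1}{12}$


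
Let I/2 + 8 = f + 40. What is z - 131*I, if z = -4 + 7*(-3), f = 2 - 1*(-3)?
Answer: -9719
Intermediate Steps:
f = 5 (f = 2 + 3 = 5)
z = -25 (z = -4 - 21 = -25)
I = 74 (I = -16 + 2*(5 + 40) = -16 + 2*45 = -16 + 90 = 74)
z - 131*I = -25 - 131*74 = -25 - 9694 = -9719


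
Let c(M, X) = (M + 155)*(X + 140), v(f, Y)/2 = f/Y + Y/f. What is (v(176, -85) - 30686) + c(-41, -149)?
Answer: -237243961/7480 ≈ -31717.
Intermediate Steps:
v(f, Y) = 2*Y/f + 2*f/Y (v(f, Y) = 2*(f/Y + Y/f) = 2*(Y/f + f/Y) = 2*Y/f + 2*f/Y)
c(M, X) = (140 + X)*(155 + M) (c(M, X) = (155 + M)*(140 + X) = (140 + X)*(155 + M))
(v(176, -85) - 30686) + c(-41, -149) = ((2*(-85)/176 + 2*176/(-85)) - 30686) + (21700 + 140*(-41) + 155*(-149) - 41*(-149)) = ((2*(-85)*(1/176) + 2*176*(-1/85)) - 30686) + (21700 - 5740 - 23095 + 6109) = ((-85/88 - 352/85) - 30686) - 1026 = (-38201/7480 - 30686) - 1026 = -229569481/7480 - 1026 = -237243961/7480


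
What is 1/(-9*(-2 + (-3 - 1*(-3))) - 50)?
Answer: -1/32 ≈ -0.031250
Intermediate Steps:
1/(-9*(-2 + (-3 - 1*(-3))) - 50) = 1/(-9*(-2 + (-3 + 3)) - 50) = 1/(-9*(-2 + 0) - 50) = 1/(-9*(-2) - 50) = 1/(18 - 50) = 1/(-32) = -1/32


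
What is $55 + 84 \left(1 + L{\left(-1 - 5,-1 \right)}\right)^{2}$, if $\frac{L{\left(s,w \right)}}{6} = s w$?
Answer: $115051$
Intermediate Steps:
$L{\left(s,w \right)} = 6 s w$
$55 + 84 \left(1 + L{\left(-1 - 5,-1 \right)}\right)^{2} = 55 + 84 \left(1 + 6 \left(-1 - 5\right) \left(-1\right)\right)^{2} = 55 + 84 \left(1 + 6 \left(-6\right) \left(-1\right)\right)^{2} = 55 + 84 \left(1 + 36\right)^{2} = 55 + 84 \cdot 37^{2} = 55 + 84 \cdot 1369 = 55 + 114996 = 115051$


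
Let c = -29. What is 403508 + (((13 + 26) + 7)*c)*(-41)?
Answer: 458202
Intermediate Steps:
403508 + (((13 + 26) + 7)*c)*(-41) = 403508 + (((13 + 26) + 7)*(-29))*(-41) = 403508 + ((39 + 7)*(-29))*(-41) = 403508 + (46*(-29))*(-41) = 403508 - 1334*(-41) = 403508 + 54694 = 458202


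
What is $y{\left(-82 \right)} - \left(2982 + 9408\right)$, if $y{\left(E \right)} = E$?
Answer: $-12472$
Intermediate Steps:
$y{\left(-82 \right)} - \left(2982 + 9408\right) = -82 - \left(2982 + 9408\right) = -82 - 12390 = -12472$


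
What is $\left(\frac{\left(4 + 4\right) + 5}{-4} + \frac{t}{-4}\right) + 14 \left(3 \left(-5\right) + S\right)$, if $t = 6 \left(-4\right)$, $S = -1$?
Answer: $- \frac{885}{4} \approx -221.25$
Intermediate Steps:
$t = -24$
$\left(\frac{\left(4 + 4\right) + 5}{-4} + \frac{t}{-4}\right) + 14 \left(3 \left(-5\right) + S\right) = \left(\frac{\left(4 + 4\right) + 5}{-4} - \frac{24}{-4}\right) + 14 \left(3 \left(-5\right) - 1\right) = \left(\left(8 + 5\right) \left(- \frac{1}{4}\right) - -6\right) + 14 \left(-15 - 1\right) = \left(13 \left(- \frac{1}{4}\right) + 6\right) + 14 \left(-16\right) = \left(- \frac{13}{4} + 6\right) - 224 = \frac{11}{4} - 224 = - \frac{885}{4}$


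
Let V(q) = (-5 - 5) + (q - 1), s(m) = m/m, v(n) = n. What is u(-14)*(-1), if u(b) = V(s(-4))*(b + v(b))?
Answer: -280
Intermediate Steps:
s(m) = 1
V(q) = -11 + q (V(q) = -10 + (-1 + q) = -11 + q)
u(b) = -20*b (u(b) = (-11 + 1)*(b + b) = -20*b)
u(-14)*(-1) = -20*(-14)*(-1) = 280*(-1) = -280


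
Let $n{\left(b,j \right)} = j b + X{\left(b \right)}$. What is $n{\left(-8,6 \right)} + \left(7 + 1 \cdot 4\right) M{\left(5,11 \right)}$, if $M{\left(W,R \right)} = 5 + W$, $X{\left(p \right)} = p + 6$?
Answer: $60$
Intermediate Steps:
$X{\left(p \right)} = 6 + p$
$n{\left(b,j \right)} = 6 + b + b j$ ($n{\left(b,j \right)} = j b + \left(6 + b\right) = b j + \left(6 + b\right) = 6 + b + b j$)
$n{\left(-8,6 \right)} + \left(7 + 1 \cdot 4\right) M{\left(5,11 \right)} = \left(6 - 8 - 48\right) + \left(7 + 1 \cdot 4\right) \left(5 + 5\right) = \left(6 - 8 - 48\right) + \left(7 + 4\right) 10 = -50 + 11 \cdot 10 = -50 + 110 = 60$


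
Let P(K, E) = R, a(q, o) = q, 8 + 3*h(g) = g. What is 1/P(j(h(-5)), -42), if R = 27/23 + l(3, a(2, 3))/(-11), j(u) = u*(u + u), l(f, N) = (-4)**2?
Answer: -253/71 ≈ -3.5634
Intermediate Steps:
h(g) = -8/3 + g/3
l(f, N) = 16
j(u) = 2*u**2 (j(u) = u*(2*u) = 2*u**2)
R = -71/253 (R = 27/23 + 16/(-11) = 27*(1/23) + 16*(-1/11) = 27/23 - 16/11 = -71/253 ≈ -0.28063)
P(K, E) = -71/253
1/P(j(h(-5)), -42) = 1/(-71/253) = -253/71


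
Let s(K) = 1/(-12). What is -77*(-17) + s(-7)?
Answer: 15707/12 ≈ 1308.9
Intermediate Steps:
s(K) = -1/12
-77*(-17) + s(-7) = -77*(-17) - 1/12 = 1309 - 1/12 = 15707/12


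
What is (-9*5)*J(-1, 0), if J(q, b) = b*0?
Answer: 0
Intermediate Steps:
J(q, b) = 0
(-9*5)*J(-1, 0) = -9*5*0 = -45*0 = 0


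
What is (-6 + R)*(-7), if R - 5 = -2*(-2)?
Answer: -21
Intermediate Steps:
R = 9 (R = 5 - 2*(-2) = 5 + 4 = 9)
(-6 + R)*(-7) = (-6 + 9)*(-7) = 3*(-7) = -21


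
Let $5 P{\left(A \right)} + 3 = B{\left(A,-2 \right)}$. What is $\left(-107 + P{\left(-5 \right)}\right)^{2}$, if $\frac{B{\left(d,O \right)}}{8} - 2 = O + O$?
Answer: $\frac{306916}{25} \approx 12277.0$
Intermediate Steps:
$B{\left(d,O \right)} = 16 + 16 O$ ($B{\left(d,O \right)} = 16 + 8 \left(O + O\right) = 16 + 8 \cdot 2 O = 16 + 16 O$)
$P{\left(A \right)} = - \frac{19}{5}$ ($P{\left(A \right)} = - \frac{3}{5} + \frac{16 + 16 \left(-2\right)}{5} = - \frac{3}{5} + \frac{16 - 32}{5} = - \frac{3}{5} + \frac{1}{5} \left(-16\right) = - \frac{3}{5} - \frac{16}{5} = - \frac{19}{5}$)
$\left(-107 + P{\left(-5 \right)}\right)^{2} = \left(-107 - \frac{19}{5}\right)^{2} = \left(- \frac{554}{5}\right)^{2} = \frac{306916}{25}$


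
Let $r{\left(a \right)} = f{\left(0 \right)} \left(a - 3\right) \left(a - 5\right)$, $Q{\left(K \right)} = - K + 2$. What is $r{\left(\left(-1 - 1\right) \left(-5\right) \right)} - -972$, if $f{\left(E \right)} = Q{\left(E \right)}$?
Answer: $1042$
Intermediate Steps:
$Q{\left(K \right)} = 2 - K$
$f{\left(E \right)} = 2 - E$
$r{\left(a \right)} = 2 \left(-5 + a\right) \left(-3 + a\right)$ ($r{\left(a \right)} = \left(2 - 0\right) \left(a - 3\right) \left(a - 5\right) = \left(2 + 0\right) \left(-3 + a\right) \left(-5 + a\right) = 2 \left(-5 + a\right) \left(-3 + a\right)$)
$r{\left(\left(-1 - 1\right) \left(-5\right) \right)} - -972 = \left(30 - 16 \left(-1 - 1\right) \left(-5\right) + 2 \left(\left(-1 - 1\right) \left(-5\right)\right)^{2}\right) - -972 = \left(30 - 16 \left(\left(-2\right) \left(-5\right)\right) + 2 \left(\left(-2\right) \left(-5\right)\right)^{2}\right) + 972 = \left(30 - 160 + 2 \cdot 10^{2}\right) + 972 = \left(30 - 160 + 2 \cdot 100\right) + 972 = \left(30 - 160 + 200\right) + 972 = 70 + 972 = 1042$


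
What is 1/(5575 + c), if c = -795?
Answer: 1/4780 ≈ 0.00020921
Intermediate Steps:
1/(5575 + c) = 1/(5575 - 795) = 1/4780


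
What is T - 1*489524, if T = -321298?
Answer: -810822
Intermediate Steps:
T - 1*489524 = -321298 - 1*489524 = -321298 - 489524 = -810822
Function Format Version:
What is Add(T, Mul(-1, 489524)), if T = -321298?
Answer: -810822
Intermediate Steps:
Add(T, Mul(-1, 489524)) = Add(-321298, Mul(-1, 489524)) = Add(-321298, -489524) = -810822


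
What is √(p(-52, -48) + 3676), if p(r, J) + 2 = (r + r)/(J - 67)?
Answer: √48600610/115 ≈ 60.621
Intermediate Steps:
p(r, J) = -2 + 2*r/(-67 + J) (p(r, J) = -2 + (r + r)/(J - 67) = -2 + (2*r)/(-67 + J) = -2 + 2*r/(-67 + J))
√(p(-52, -48) + 3676) = √(2*(67 - 52 - 1*(-48))/(-67 - 48) + 3676) = √(2*(67 - 52 + 48)/(-115) + 3676) = √(2*(-1/115)*63 + 3676) = √(-126/115 + 3676) = √(422614/115) = √48600610/115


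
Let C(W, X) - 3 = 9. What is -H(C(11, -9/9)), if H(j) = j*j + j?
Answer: -156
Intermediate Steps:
C(W, X) = 12 (C(W, X) = 3 + 9 = 12)
H(j) = j + j² (H(j) = j² + j = j + j²)
-H(C(11, -9/9)) = -12*(1 + 12) = -12*13 = -1*156 = -156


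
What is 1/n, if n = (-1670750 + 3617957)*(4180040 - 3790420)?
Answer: 1/758670791340 ≈ 1.3181e-12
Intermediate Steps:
n = 758670791340 (n = 1947207*389620 = 758670791340)
1/n = 1/758670791340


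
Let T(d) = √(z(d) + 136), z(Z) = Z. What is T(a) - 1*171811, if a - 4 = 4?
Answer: -171799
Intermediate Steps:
a = 8 (a = 4 + 4 = 8)
T(d) = √(136 + d) (T(d) = √(d + 136) = √(136 + d))
T(a) - 1*171811 = √(136 + 8) - 1*171811 = √144 - 171811 = 12 - 171811 = -171799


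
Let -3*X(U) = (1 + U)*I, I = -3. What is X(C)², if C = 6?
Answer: 49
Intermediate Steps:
X(U) = 1 + U (X(U) = -(1 + U)*(-3)/3 = -(-3 - 3*U)/3 = 1 + U)
X(C)² = (1 + 6)² = 7² = 49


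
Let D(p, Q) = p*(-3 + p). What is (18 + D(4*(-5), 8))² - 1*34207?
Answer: 194277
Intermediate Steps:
(18 + D(4*(-5), 8))² - 1*34207 = (18 + (4*(-5))*(-3 + 4*(-5)))² - 1*34207 = (18 - 20*(-3 - 20))² - 34207 = (18 - 20*(-23))² - 34207 = (18 + 460)² - 34207 = 478² - 34207 = 228484 - 34207 = 194277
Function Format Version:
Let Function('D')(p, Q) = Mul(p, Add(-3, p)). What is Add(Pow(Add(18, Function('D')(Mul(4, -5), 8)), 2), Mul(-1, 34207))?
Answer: 194277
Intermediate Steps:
Add(Pow(Add(18, Function('D')(Mul(4, -5), 8)), 2), Mul(-1, 34207)) = Add(Pow(Add(18, Mul(Mul(4, -5), Add(-3, Mul(4, -5)))), 2), Mul(-1, 34207)) = Add(Pow(Add(18, Mul(-20, Add(-3, -20))), 2), -34207) = Add(Pow(Add(18, Mul(-20, -23)), 2), -34207) = Add(Pow(Add(18, 460), 2), -34207) = Add(Pow(478, 2), -34207) = Add(228484, -34207) = 194277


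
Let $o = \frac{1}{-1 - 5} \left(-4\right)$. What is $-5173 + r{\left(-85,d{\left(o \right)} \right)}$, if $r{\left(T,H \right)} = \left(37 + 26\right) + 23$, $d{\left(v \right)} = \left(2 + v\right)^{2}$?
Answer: $-5087$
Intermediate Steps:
$o = \frac{2}{3}$ ($o = \frac{1}{-6} \left(-4\right) = \left(- \frac{1}{6}\right) \left(-4\right) = \frac{2}{3} \approx 0.66667$)
$r{\left(T,H \right)} = 86$ ($r{\left(T,H \right)} = 63 + 23 = 86$)
$-5173 + r{\left(-85,d{\left(o \right)} \right)} = -5173 + 86 = -5087$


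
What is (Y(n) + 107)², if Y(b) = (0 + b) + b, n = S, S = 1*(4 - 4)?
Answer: 11449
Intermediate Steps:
S = 0 (S = 1*0 = 0)
n = 0
Y(b) = 2*b (Y(b) = b + b = 2*b)
(Y(n) + 107)² = (2*0 + 107)² = (0 + 107)² = 107² = 11449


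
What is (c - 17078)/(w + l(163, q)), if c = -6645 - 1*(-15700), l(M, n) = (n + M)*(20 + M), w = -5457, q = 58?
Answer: -8023/34986 ≈ -0.22932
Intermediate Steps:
l(M, n) = (20 + M)*(M + n) (l(M, n) = (M + n)*(20 + M) = (20 + M)*(M + n))
c = 9055 (c = -6645 + 15700 = 9055)
(c - 17078)/(w + l(163, q)) = (9055 - 17078)/(-5457 + (163² + 20*163 + 20*58 + 163*58)) = -8023/(-5457 + (26569 + 3260 + 1160 + 9454)) = -8023/(-5457 + 40443) = -8023/34986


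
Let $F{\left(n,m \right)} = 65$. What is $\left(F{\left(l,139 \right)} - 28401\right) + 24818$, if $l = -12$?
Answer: $-3518$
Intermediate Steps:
$\left(F{\left(l,139 \right)} - 28401\right) + 24818 = \left(65 - 28401\right) + 24818 = -28336 + 24818 = -3518$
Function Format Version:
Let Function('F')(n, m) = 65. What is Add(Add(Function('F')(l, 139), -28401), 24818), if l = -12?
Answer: -3518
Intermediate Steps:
Add(Add(Function('F')(l, 139), -28401), 24818) = Add(Add(65, -28401), 24818) = Add(-28336, 24818) = -3518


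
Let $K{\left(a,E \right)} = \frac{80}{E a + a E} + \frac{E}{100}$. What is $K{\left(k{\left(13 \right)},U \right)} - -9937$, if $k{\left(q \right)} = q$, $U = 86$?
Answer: $\frac{277764187}{27950} \approx 9937.9$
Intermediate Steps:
$K{\left(a,E \right)} = \frac{E}{100} + \frac{40}{E a}$ ($K{\left(a,E \right)} = \frac{80}{E a + E a} + E \frac{1}{100} = \frac{80}{2 E a} + \frac{E}{100} = 80 \frac{1}{2 E a} + \frac{E}{100} = \frac{40}{E a} + \frac{E}{100} = \frac{E}{100} + \frac{40}{E a}$)
$K{\left(k{\left(13 \right)},U \right)} - -9937 = \left(\frac{1}{100} \cdot 86 + \frac{40}{86 \cdot 13}\right) - -9937 = \left(\frac{43}{50} + 40 \cdot \frac{1}{86} \cdot \frac{1}{13}\right) + 9937 = \left(\frac{43}{50} + \frac{20}{559}\right) + 9937 = \frac{25037}{27950} + 9937 = \frac{277764187}{27950}$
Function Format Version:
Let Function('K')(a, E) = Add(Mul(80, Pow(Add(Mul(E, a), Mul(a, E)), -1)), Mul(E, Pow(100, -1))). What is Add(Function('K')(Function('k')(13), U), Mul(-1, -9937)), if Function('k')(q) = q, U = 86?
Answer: Rational(277764187, 27950) ≈ 9937.9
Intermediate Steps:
Function('K')(a, E) = Add(Mul(Rational(1, 100), E), Mul(40, Pow(E, -1), Pow(a, -1))) (Function('K')(a, E) = Add(Mul(80, Pow(Add(Mul(E, a), Mul(E, a)), -1)), Mul(E, Rational(1, 100))) = Add(Mul(80, Pow(Mul(2, E, a), -1)), Mul(Rational(1, 100), E)) = Add(Mul(80, Mul(Rational(1, 2), Pow(E, -1), Pow(a, -1))), Mul(Rational(1, 100), E)) = Add(Mul(40, Pow(E, -1), Pow(a, -1)), Mul(Rational(1, 100), E)) = Add(Mul(Rational(1, 100), E), Mul(40, Pow(E, -1), Pow(a, -1))))
Add(Function('K')(Function('k')(13), U), Mul(-1, -9937)) = Add(Add(Mul(Rational(1, 100), 86), Mul(40, Pow(86, -1), Pow(13, -1))), Mul(-1, -9937)) = Add(Add(Rational(43, 50), Mul(40, Rational(1, 86), Rational(1, 13))), 9937) = Add(Add(Rational(43, 50), Rational(20, 559)), 9937) = Add(Rational(25037, 27950), 9937) = Rational(277764187, 27950)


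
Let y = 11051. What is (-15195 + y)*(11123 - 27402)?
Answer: 67460176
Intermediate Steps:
(-15195 + y)*(11123 - 27402) = (-15195 + 11051)*(11123 - 27402) = -4144*(-16279) = 67460176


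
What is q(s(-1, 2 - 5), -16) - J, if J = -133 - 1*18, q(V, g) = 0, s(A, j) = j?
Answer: 151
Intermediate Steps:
J = -151 (J = -133 - 18 = -151)
q(s(-1, 2 - 5), -16) - J = 0 - 1*(-151) = 0 + 151 = 151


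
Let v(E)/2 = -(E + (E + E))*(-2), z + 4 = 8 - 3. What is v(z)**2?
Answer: 144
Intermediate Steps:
z = 1 (z = -4 + (8 - 3) = -4 + 5 = 1)
v(E) = 12*E (v(E) = 2*(-(E + (E + E))*(-2)) = 2*(-(E + 2*E)*(-2)) = 2*(-3*E*(-2)) = 2*(-(-6)*E) = 2*(6*E) = 12*E)
v(z)**2 = (12*1)**2 = 12**2 = 144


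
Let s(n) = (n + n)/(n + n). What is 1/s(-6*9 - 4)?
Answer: 1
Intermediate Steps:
s(n) = 1 (s(n) = (2*n)/((2*n)) = (2*n)*(1/(2*n)) = 1)
1/s(-6*9 - 4) = 1/1 = 1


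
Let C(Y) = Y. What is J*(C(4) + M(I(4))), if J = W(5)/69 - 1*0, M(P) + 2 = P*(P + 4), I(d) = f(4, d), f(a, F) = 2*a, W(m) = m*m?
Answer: 2450/69 ≈ 35.507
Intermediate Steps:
W(m) = m**2
I(d) = 8 (I(d) = 2*4 = 8)
M(P) = -2 + P*(4 + P) (M(P) = -2 + P*(P + 4) = -2 + P*(4 + P))
J = 25/69 (J = 5**2/69 - 1*0 = 25*(1/69) + 0 = 25/69 + 0 = 25/69 ≈ 0.36232)
J*(C(4) + M(I(4))) = 25*(4 + (-2 + 8**2 + 4*8))/69 = 25*(4 + (-2 + 64 + 32))/69 = 25*(4 + 94)/69 = (25/69)*98 = 2450/69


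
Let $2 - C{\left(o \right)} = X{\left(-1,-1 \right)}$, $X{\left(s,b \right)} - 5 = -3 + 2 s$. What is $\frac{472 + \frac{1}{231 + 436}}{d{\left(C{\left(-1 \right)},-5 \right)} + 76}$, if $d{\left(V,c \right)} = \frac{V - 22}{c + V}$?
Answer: $\frac{944475}{165416} \approx 5.7097$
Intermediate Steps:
$X{\left(s,b \right)} = 2 + 2 s$ ($X{\left(s,b \right)} = 5 + \left(-3 + 2 s\right) = 2 + 2 s$)
$C{\left(o \right)} = 2$ ($C{\left(o \right)} = 2 - \left(2 + 2 \left(-1\right)\right) = 2 - \left(2 - 2\right) = 2 - 0 = 2 + 0 = 2$)
$d{\left(V,c \right)} = \frac{-22 + V}{V + c}$
$\frac{472 + \frac{1}{231 + 436}}{d{\left(C{\left(-1 \right)},-5 \right)} + 76} = \frac{472 + \frac{1}{231 + 436}}{\frac{-22 + 2}{2 - 5} + 76} = \frac{472 + \frac{1}{667}}{\frac{1}{-3} \left(-20\right) + 76} = \frac{472 + \frac{1}{667}}{\left(- \frac{1}{3}\right) \left(-20\right) + 76} = \frac{314825}{667 \left(\frac{20}{3} + 76\right)} = \frac{314825}{667 \cdot \frac{248}{3}} = \frac{314825}{667} \cdot \frac{3}{248} = \frac{944475}{165416}$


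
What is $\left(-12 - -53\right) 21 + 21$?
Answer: $882$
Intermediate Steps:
$\left(-12 - -53\right) 21 + 21 = \left(-12 + 53\right) 21 + 21 = 41 \cdot 21 + 21 = 861 + 21 = 882$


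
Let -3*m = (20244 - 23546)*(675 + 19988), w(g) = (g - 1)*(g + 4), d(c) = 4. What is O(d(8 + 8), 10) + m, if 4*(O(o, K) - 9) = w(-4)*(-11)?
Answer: 68229253/3 ≈ 2.2743e+7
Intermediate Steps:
w(g) = (-1 + g)*(4 + g)
O(o, K) = 9 (O(o, K) = 9 + ((-4 + (-4)² + 3*(-4))*(-11))/4 = 9 + ((-4 + 16 - 12)*(-11))/4 = 9 + (0*(-11))/4 = 9 + (¼)*0 = 9 + 0 = 9)
m = 68229226/3 (m = -(20244 - 23546)*(675 + 19988)/3 = -(-3302)*20663/3 = -⅓*(-68229226) = 68229226/3 ≈ 2.2743e+7)
O(d(8 + 8), 10) + m = 9 + 68229226/3 = 68229253/3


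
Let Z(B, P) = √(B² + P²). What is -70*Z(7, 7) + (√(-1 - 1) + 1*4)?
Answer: 4 + √2*(-490 + I) ≈ -688.96 + 1.4142*I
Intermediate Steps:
-70*Z(7, 7) + (√(-1 - 1) + 1*4) = -70*√(7² + 7²) + (√(-1 - 1) + 1*4) = -70*√(49 + 49) + (√(-2) + 4) = -490*√2 + (I*√2 + 4) = -490*√2 + (4 + I*√2) = 4 - 490*√2 + I*√2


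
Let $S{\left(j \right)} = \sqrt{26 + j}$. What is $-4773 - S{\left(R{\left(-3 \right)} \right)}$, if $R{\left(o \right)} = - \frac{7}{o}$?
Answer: $-4773 - \frac{\sqrt{255}}{3} \approx -4778.3$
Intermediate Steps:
$-4773 - S{\left(R{\left(-3 \right)} \right)} = -4773 - \sqrt{26 - \frac{7}{-3}} = -4773 - \sqrt{26 - - \frac{7}{3}} = -4773 - \sqrt{26 + \frac{7}{3}} = -4773 - \sqrt{\frac{85}{3}} = -4773 - \frac{\sqrt{255}}{3}$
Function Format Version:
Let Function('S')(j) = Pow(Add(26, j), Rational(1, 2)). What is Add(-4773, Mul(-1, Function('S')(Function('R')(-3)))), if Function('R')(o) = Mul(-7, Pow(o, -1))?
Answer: Add(-4773, Mul(Rational(-1, 3), Pow(255, Rational(1, 2)))) ≈ -4778.3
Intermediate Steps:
Add(-4773, Mul(-1, Function('S')(Function('R')(-3)))) = Add(-4773, Mul(-1, Pow(Add(26, Mul(-7, Pow(-3, -1))), Rational(1, 2)))) = Add(-4773, Mul(-1, Pow(Add(26, Mul(-7, Rational(-1, 3))), Rational(1, 2)))) = Add(-4773, Mul(-1, Pow(Add(26, Rational(7, 3)), Rational(1, 2)))) = Add(-4773, Mul(-1, Pow(Rational(85, 3), Rational(1, 2)))) = Add(-4773, Mul(-1, Mul(Rational(1, 3), Pow(255, Rational(1, 2))))) = Add(-4773, Mul(Rational(-1, 3), Pow(255, Rational(1, 2))))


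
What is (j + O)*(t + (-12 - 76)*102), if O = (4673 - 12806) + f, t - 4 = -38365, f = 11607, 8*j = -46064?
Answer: 108117708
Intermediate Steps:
j = -5758 (j = (⅛)*(-46064) = -5758)
t = -38361 (t = 4 - 38365 = -38361)
O = 3474 (O = (4673 - 12806) + 11607 = -8133 + 11607 = 3474)
(j + O)*(t + (-12 - 76)*102) = (-5758 + 3474)*(-38361 + (-12 - 76)*102) = -2284*(-38361 - 88*102) = -2284*(-38361 - 8976) = -2284*(-47337) = 108117708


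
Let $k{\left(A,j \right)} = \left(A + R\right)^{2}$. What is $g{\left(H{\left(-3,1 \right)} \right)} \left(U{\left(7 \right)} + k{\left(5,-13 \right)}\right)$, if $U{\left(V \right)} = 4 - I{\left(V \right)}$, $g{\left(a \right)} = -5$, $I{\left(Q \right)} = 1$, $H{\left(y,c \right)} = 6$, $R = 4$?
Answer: $-420$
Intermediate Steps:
$k{\left(A,j \right)} = \left(4 + A\right)^{2}$ ($k{\left(A,j \right)} = \left(A + 4\right)^{2} = \left(4 + A\right)^{2}$)
$U{\left(V \right)} = 3$ ($U{\left(V \right)} = 4 - 1 = 3$)
$g{\left(H{\left(-3,1 \right)} \right)} \left(U{\left(7 \right)} + k{\left(5,-13 \right)}\right) = - 5 \left(3 + \left(4 + 5\right)^{2}\right) = - 5 \left(3 + 9^{2}\right) = - 5 \left(3 + 81\right) = \left(-5\right) 84 = -420$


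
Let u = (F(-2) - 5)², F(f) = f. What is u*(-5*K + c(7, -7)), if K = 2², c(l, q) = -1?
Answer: -1029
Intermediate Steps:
K = 4
u = 49 (u = (-2 - 5)² = (-7)² = 49)
u*(-5*K + c(7, -7)) = 49*(-5*4 - 1) = 49*(-20 - 1) = 49*(-21) = -1029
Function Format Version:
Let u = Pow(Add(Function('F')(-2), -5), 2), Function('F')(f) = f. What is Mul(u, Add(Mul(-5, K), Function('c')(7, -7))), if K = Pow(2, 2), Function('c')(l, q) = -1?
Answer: -1029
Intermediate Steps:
K = 4
u = 49 (u = Pow(Add(-2, -5), 2) = Pow(-7, 2) = 49)
Mul(u, Add(Mul(-5, K), Function('c')(7, -7))) = Mul(49, Add(Mul(-5, 4), -1)) = Mul(49, Add(-20, -1)) = Mul(49, -21) = -1029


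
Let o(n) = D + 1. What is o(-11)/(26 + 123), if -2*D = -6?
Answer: 4/149 ≈ 0.026846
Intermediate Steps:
D = 3 (D = -½*(-6) = 3)
o(n) = 4 (o(n) = 3 + 1 = 4)
o(-11)/(26 + 123) = 4/(26 + 123) = 4/149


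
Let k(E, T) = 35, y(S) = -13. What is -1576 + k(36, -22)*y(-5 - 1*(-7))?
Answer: -2031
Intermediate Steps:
-1576 + k(36, -22)*y(-5 - 1*(-7)) = -1576 + 35*(-13) = -1576 - 455 = -2031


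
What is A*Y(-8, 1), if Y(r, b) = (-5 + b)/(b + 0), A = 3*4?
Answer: -48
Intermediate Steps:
A = 12
Y(r, b) = (-5 + b)/b
A*Y(-8, 1) = 12*((-5 + 1)/1) = 12*(1*(-4)) = 12*(-4) = -48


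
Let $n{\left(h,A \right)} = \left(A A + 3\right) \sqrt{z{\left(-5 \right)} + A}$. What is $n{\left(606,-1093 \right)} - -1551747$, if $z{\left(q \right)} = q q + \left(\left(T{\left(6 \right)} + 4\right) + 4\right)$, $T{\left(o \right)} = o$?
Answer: $1551747 + 1194652 i \sqrt{1054} \approx 1.5517 \cdot 10^{6} + 3.8785 \cdot 10^{7} i$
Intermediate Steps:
$z{\left(q \right)} = 14 + q^{2}$ ($z{\left(q \right)} = q q + \left(\left(6 + 4\right) + 4\right) = q^{2} + \left(10 + 4\right) = q^{2} + 14 = 14 + q^{2}$)
$n{\left(h,A \right)} = \sqrt{39 + A} \left(3 + A^{2}\right)$ ($n{\left(h,A \right)} = \left(A A + 3\right) \sqrt{\left(14 + \left(-5\right)^{2}\right) + A} = \left(A^{2} + 3\right) \sqrt{\left(14 + 25\right) + A} = \left(3 + A^{2}\right) \sqrt{39 + A} = \sqrt{39 + A} \left(3 + A^{2}\right)$)
$n{\left(606,-1093 \right)} - -1551747 = \sqrt{39 - 1093} \left(3 + \left(-1093\right)^{2}\right) - -1551747 = \sqrt{-1054} \left(3 + 1194649\right) + 1551747 = i \sqrt{1054} \cdot 1194652 + 1551747 = 1194652 i \sqrt{1054} + 1551747 = 1551747 + 1194652 i \sqrt{1054}$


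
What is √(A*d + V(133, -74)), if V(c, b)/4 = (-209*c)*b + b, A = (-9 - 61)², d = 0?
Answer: 4*√514226 ≈ 2868.4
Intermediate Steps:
A = 4900 (A = (-70)² = 4900)
V(c, b) = 4*b - 836*b*c (V(c, b) = 4*((-209*c)*b + b) = 4*(-209*b*c + b) = 4*(b - 209*b*c) = 4*b - 836*b*c)
√(A*d + V(133, -74)) = √(4900*0 + 4*(-74)*(1 - 209*133)) = √(0 + 4*(-74)*(1 - 27797)) = √(0 + 4*(-74)*(-27796)) = √(0 + 8227616) = √8227616 = 4*√514226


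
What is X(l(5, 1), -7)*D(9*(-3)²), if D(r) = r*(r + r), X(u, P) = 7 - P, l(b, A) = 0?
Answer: 183708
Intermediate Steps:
D(r) = 2*r² (D(r) = r*(2*r) = 2*r²)
X(l(5, 1), -7)*D(9*(-3)²) = (7 - 1*(-7))*(2*(9*(-3)²)²) = (7 + 7)*(2*(9*9)²) = 14*(2*81²) = 14*(2*6561) = 14*13122 = 183708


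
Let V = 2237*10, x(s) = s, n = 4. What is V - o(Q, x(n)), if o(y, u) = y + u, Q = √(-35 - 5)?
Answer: 22366 - 2*I*√10 ≈ 22366.0 - 6.3246*I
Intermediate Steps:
Q = 2*I*√10 (Q = √(-40) = 2*I*√10 ≈ 6.3246*I)
o(y, u) = u + y
V = 22370
V - o(Q, x(n)) = 22370 - (4 + 2*I*√10) = 22370 + (-4 - 2*I*√10) = 22366 - 2*I*√10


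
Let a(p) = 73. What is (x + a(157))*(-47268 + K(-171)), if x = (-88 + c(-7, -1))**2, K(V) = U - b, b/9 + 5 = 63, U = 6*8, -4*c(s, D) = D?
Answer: -2968812399/8 ≈ -3.7110e+8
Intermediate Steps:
c(s, D) = -D/4
U = 48
b = 522 (b = -45 + 9*63 = -45 + 567 = 522)
K(V) = -474 (K(V) = 48 - 1*522 = 48 - 522 = -474)
x = 123201/16 (x = (-88 - 1/4*(-1))**2 = (-88 + 1/4)**2 = (-351/4)**2 = 123201/16 ≈ 7700.1)
(x + a(157))*(-47268 + K(-171)) = (123201/16 + 73)*(-47268 - 474) = (124369/16)*(-47742) = -2968812399/8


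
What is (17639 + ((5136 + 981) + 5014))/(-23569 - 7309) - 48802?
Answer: -753468463/15439 ≈ -48803.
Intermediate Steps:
(17639 + ((5136 + 981) + 5014))/(-23569 - 7309) - 48802 = (17639 + (6117 + 5014))/(-30878) - 48802 = (17639 + 11131)*(-1/30878) - 48802 = 28770*(-1/30878) - 48802 = -14385/15439 - 48802 = -753468463/15439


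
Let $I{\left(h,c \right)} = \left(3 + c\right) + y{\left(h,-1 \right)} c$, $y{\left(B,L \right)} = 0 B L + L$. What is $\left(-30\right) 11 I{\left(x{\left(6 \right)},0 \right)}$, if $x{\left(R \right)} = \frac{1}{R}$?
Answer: $-990$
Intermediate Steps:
$y{\left(B,L \right)} = L$ ($y{\left(B,L \right)} = 0 L + L = 0 + L = L$)
$I{\left(h,c \right)} = 3$ ($I{\left(h,c \right)} = \left(3 + c\right) - c = 3$)
$\left(-30\right) 11 I{\left(x{\left(6 \right)},0 \right)} = \left(-30\right) 11 \cdot 3 = \left(-330\right) 3 = -990$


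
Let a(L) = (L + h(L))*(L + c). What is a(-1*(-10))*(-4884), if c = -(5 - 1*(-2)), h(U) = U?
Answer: -293040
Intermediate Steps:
c = -7 (c = -(5 + 2) = -1*7 = -7)
a(L) = 2*L*(-7 + L) (a(L) = (L + L)*(L - 7) = (2*L)*(-7 + L) = 2*L*(-7 + L))
a(-1*(-10))*(-4884) = (2*(-1*(-10))*(-7 - 1*(-10)))*(-4884) = (2*10*(-7 + 10))*(-4884) = (2*10*3)*(-4884) = 60*(-4884) = -293040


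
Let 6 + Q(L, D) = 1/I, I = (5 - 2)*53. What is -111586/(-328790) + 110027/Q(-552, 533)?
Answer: -2875921127006/156668435 ≈ -18357.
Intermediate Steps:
I = 159 (I = 3*53 = 159)
Q(L, D) = -953/159 (Q(L, D) = -6 + 1/159 = -953/159)
-111586/(-328790) + 110027/Q(-552, 533) = -111586/(-328790) + 110027/(-953/159) = -111586*(-1/328790) + 110027*(-159/953) = 55793/164395 - 17494293/953 = -2875921127006/156668435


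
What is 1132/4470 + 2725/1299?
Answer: 758401/322585 ≈ 2.3510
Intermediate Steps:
1132/4470 + 2725/1299 = 1132*(1/4470) + 2725*(1/1299) = 566/2235 + 2725/1299 = 758401/322585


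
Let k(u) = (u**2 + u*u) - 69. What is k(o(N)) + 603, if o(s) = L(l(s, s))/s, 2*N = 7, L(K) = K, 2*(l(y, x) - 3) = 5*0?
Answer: 26238/49 ≈ 535.47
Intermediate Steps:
l(y, x) = 3 (l(y, x) = 3 + (5*0)/2 = 3 + (1/2)*0 = 3 + 0 = 3)
N = 7/2 (N = (1/2)*7 = 7/2 ≈ 3.5000)
o(s) = 3/s
k(u) = -69 + 2*u**2 (k(u) = (u**2 + u**2) - 69 = 2*u**2 - 69 = -69 + 2*u**2)
k(o(N)) + 603 = (-69 + 2*(3/(7/2))**2) + 603 = (-69 + 2*(3*(2/7))**2) + 603 = (-69 + 2*(6/7)**2) + 603 = (-69 + 2*(36/49)) + 603 = (-69 + 72/49) + 603 = -3309/49 + 603 = 26238/49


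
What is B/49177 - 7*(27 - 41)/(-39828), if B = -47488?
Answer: -948085705/979310778 ≈ -0.96811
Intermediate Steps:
B/49177 - 7*(27 - 41)/(-39828) = -47488/49177 - 7*(27 - 41)/(-39828) = -47488*1/49177 - 7*(-14)*(-1/39828) = -47488/49177 + 98*(-1/39828) = -47488/49177 - 49/19914 = -948085705/979310778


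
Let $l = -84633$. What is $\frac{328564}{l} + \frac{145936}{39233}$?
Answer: $- \frac{539549924}{3320406489} \approx -0.1625$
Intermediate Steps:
$\frac{328564}{l} + \frac{145936}{39233} = \frac{328564}{-84633} + \frac{145936}{39233} = 328564 \left(- \frac{1}{84633}\right) + 145936 \cdot \frac{1}{39233} = - \frac{328564}{84633} + \frac{145936}{39233} = - \frac{539549924}{3320406489}$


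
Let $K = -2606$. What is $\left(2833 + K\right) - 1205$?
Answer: $-978$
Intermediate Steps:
$\left(2833 + K\right) - 1205 = \left(2833 - 2606\right) - 1205 = 227 - 1205 = -978$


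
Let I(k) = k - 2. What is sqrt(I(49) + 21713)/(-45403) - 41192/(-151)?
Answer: 41192/151 - 16*sqrt(85)/45403 ≈ 272.79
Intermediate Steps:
I(k) = -2 + k
sqrt(I(49) + 21713)/(-45403) - 41192/(-151) = sqrt((-2 + 49) + 21713)/(-45403) - 41192/(-151) = sqrt(47 + 21713)*(-1/45403) - 41192*(-1/151) = sqrt(21760)*(-1/45403) + 41192/151 = (16*sqrt(85))*(-1/45403) + 41192/151 = -16*sqrt(85)/45403 + 41192/151 = 41192/151 - 16*sqrt(85)/45403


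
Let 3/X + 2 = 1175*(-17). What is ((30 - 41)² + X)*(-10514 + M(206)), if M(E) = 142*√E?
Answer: -8471529332/6659 + 114414796*√206/6659 ≈ -1.0256e+6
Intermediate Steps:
X = -1/6659 (X = 3/(-2 + 1175*(-17)) = 3/(-2 - 19975) = 3/(-19977) = 3*(-1/19977) = -1/6659 ≈ -0.00015017)
((30 - 41)² + X)*(-10514 + M(206)) = ((30 - 41)² - 1/6659)*(-10514 + 142*√206) = ((-11)² - 1/6659)*(-10514 + 142*√206) = (121 - 1/6659)*(-10514 + 142*√206) = 805738*(-10514 + 142*√206)/6659 = -8471529332/6659 + 114414796*√206/6659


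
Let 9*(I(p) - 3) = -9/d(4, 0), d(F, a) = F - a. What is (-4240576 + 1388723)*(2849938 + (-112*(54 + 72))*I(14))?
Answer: -8016929523890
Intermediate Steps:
I(p) = 11/4 (I(p) = 3 + (-9/(4 - 1*0))/9 = 3 + (-9/(4 + 0))/9 = 3 + (-9/4)/9 = 3 + (-9*1/4)/9 = 3 + (1/9)*(-9/4) = 3 - 1/4 = 11/4)
(-4240576 + 1388723)*(2849938 + (-112*(54 + 72))*I(14)) = (-4240576 + 1388723)*(2849938 - 112*(54 + 72)*(11/4)) = -2851853*(2849938 - 112*126*(11/4)) = -2851853*(2849938 - 14112*11/4) = -2851853*(2849938 - 38808) = -2851853*2811130 = -8016929523890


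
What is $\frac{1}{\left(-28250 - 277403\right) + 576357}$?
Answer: $\frac{1}{270704} \approx 3.6941 \cdot 10^{-6}$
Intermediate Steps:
$\frac{1}{\left(-28250 - 277403\right) + 576357} = \frac{1}{-305653 + 576357} = \frac{1}{270704}$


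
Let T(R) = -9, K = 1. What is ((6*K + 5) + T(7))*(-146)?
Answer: -292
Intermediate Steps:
((6*K + 5) + T(7))*(-146) = ((6*1 + 5) - 9)*(-146) = ((6 + 5) - 9)*(-146) = (11 - 9)*(-146) = 2*(-146) = -292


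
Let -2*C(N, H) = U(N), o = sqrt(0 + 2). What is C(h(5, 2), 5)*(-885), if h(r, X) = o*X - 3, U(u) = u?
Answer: -2655/2 + 885*sqrt(2) ≈ -75.921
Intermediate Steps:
o = sqrt(2) ≈ 1.4142
h(r, X) = -3 + X*sqrt(2) (h(r, X) = sqrt(2)*X - 3 = X*sqrt(2) - 3 = -3 + X*sqrt(2))
C(N, H) = -N/2
C(h(5, 2), 5)*(-885) = -(-3 + 2*sqrt(2))/2*(-885) = (3/2 - sqrt(2))*(-885) = -2655/2 + 885*sqrt(2)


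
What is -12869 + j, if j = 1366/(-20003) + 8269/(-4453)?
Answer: -1146456544576/89073359 ≈ -12871.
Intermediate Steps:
j = -171487605/89073359 (j = 1366*(-1/20003) + 8269*(-1/4453) = -1366/20003 - 8269/4453 = -171487605/89073359 ≈ -1.9252)
-12869 + j = -12869 - 171487605/89073359 = -1146456544576/89073359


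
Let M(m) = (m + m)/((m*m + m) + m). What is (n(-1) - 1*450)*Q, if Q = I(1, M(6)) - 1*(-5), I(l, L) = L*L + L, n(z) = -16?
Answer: -19805/8 ≈ -2475.6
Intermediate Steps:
M(m) = 2*m/(m**2 + 2*m) (M(m) = (2*m)/((m**2 + m) + m) = (2*m)/((m + m**2) + m) = (2*m)/(m**2 + 2*m) = 2*m/(m**2 + 2*m))
I(l, L) = L + L**2 (I(l, L) = L**2 + L = L + L**2)
Q = 85/16 (Q = (2/(2 + 6))*(1 + 2/(2 + 6)) - 1*(-5) = (2/8)*(1 + 2/8) + 5 = (2*(1/8))*(1 + 2*(1/8)) + 5 = (1 + 1/4)/4 + 5 = (1/4)*(5/4) + 5 = 5/16 + 5 = 85/16 ≈ 5.3125)
(n(-1) - 1*450)*Q = (-16 - 1*450)*(85/16) = (-16 - 450)*(85/16) = -466*85/16 = -19805/8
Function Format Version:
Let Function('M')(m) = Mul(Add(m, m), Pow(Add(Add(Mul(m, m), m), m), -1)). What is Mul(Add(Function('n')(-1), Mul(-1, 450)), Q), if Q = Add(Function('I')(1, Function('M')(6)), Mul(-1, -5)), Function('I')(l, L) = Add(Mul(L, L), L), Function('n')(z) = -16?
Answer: Rational(-19805, 8) ≈ -2475.6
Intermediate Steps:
Function('M')(m) = Mul(2, m, Pow(Add(Pow(m, 2), Mul(2, m)), -1)) (Function('M')(m) = Mul(Mul(2, m), Pow(Add(Add(Pow(m, 2), m), m), -1)) = Mul(Mul(2, m), Pow(Add(Add(m, Pow(m, 2)), m), -1)) = Mul(Mul(2, m), Pow(Add(Pow(m, 2), Mul(2, m)), -1)) = Mul(2, m, Pow(Add(Pow(m, 2), Mul(2, m)), -1)))
Function('I')(l, L) = Add(L, Pow(L, 2)) (Function('I')(l, L) = Add(Pow(L, 2), L) = Add(L, Pow(L, 2)))
Q = Rational(85, 16) (Q = Add(Mul(Mul(2, Pow(Add(2, 6), -1)), Add(1, Mul(2, Pow(Add(2, 6), -1)))), Mul(-1, -5)) = Add(Mul(Mul(2, Pow(8, -1)), Add(1, Mul(2, Pow(8, -1)))), 5) = Add(Mul(Mul(2, Rational(1, 8)), Add(1, Mul(2, Rational(1, 8)))), 5) = Add(Mul(Rational(1, 4), Add(1, Rational(1, 4))), 5) = Add(Mul(Rational(1, 4), Rational(5, 4)), 5) = Add(Rational(5, 16), 5) = Rational(85, 16) ≈ 5.3125)
Mul(Add(Function('n')(-1), Mul(-1, 450)), Q) = Mul(Add(-16, Mul(-1, 450)), Rational(85, 16)) = Mul(Add(-16, -450), Rational(85, 16)) = Mul(-466, Rational(85, 16)) = Rational(-19805, 8)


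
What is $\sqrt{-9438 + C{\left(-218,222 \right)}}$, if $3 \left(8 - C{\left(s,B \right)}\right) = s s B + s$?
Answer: $\frac{20 i \sqrt{79338}}{3} \approx 1877.8 i$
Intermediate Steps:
$C{\left(s,B \right)} = 8 - \frac{s}{3} - \frac{B s^{2}}{3}$ ($C{\left(s,B \right)} = 8 - \frac{s s B + s}{3} = 8 - \frac{s^{2} B + s}{3} = 8 - \frac{B s^{2} + s}{3} = 8 - \frac{s + B s^{2}}{3} = 8 - \left(\frac{s}{3} + \frac{B s^{2}}{3}\right) = 8 - \frac{s}{3} - \frac{B s^{2}}{3}$)
$\sqrt{-9438 + C{\left(-218,222 \right)}} = \sqrt{-9438 - \left(- \frac{242}{3} + 3516776\right)} = \sqrt{-9438 + \left(8 + \frac{218}{3} - 74 \cdot 47524\right)} = \sqrt{-9438 + \left(8 + \frac{218}{3} - 3516776\right)} = \sqrt{-9438 - \frac{10550086}{3}} = \sqrt{- \frac{10578400}{3}} = \frac{20 i \sqrt{79338}}{3}$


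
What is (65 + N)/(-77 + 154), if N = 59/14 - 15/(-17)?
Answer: 16683/18326 ≈ 0.91035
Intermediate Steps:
N = 1213/238 (N = 59*(1/14) - 15*(-1/17) = 59/14 + 15/17 = 1213/238 ≈ 5.0966)
(65 + N)/(-77 + 154) = (65 + 1213/238)/(-77 + 154) = (16683/238)/77 = (16683/238)*(1/77) = 16683/18326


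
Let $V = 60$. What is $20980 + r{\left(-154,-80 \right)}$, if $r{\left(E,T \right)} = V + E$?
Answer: $20886$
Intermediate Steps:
$r{\left(E,T \right)} = 60 + E$
$20980 + r{\left(-154,-80 \right)} = 20980 + \left(60 - 154\right) = 20980 - 94 = 20886$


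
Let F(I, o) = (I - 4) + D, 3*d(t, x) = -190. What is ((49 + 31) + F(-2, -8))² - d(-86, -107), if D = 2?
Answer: 17518/3 ≈ 5839.3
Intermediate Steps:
d(t, x) = -190/3 (d(t, x) = (⅓)*(-190) = -190/3)
F(I, o) = -2 + I (F(I, o) = (I - 4) + 2 = (-4 + I) + 2 = -2 + I)
((49 + 31) + F(-2, -8))² - d(-86, -107) = ((49 + 31) + (-2 - 2))² - 1*(-190/3) = (80 - 4)² + 190/3 = 76² + 190/3 = 5776 + 190/3 = 17518/3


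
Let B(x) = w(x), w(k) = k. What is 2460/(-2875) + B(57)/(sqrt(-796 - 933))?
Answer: -492/575 - 3*I*sqrt(1729)/91 ≈ -0.85565 - 1.3708*I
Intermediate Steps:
B(x) = x
2460/(-2875) + B(57)/(sqrt(-796 - 933)) = 2460/(-2875) + 57/(sqrt(-796 - 933)) = 2460*(-1/2875) + 57/(sqrt(-1729)) = -492/575 + 57/((I*sqrt(1729))) = -492/575 + 57*(-I*sqrt(1729)/1729) = -492/575 - 3*I*sqrt(1729)/91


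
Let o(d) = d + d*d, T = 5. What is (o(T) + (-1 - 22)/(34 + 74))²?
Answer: 10349089/11664 ≈ 887.27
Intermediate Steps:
o(d) = d + d²
(o(T) + (-1 - 22)/(34 + 74))² = (5*(1 + 5) + (-1 - 22)/(34 + 74))² = (5*6 - 23/108)² = (30 - 23*1/108)² = (30 - 23/108)² = (3217/108)² = 10349089/11664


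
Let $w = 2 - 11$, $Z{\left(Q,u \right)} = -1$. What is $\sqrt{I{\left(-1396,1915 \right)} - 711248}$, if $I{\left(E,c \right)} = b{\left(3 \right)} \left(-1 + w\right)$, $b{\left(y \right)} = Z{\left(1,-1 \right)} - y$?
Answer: $2 i \sqrt{177802} \approx 843.33 i$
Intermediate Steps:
$w = -9$ ($w = 2 - 11 = -9$)
$b{\left(y \right)} = -1 - y$
$I{\left(E,c \right)} = 40$ ($I{\left(E,c \right)} = \left(-1 - 3\right) \left(-1 - 9\right) = \left(-1 - 3\right) \left(-10\right) = \left(-4\right) \left(-10\right) = 40$)
$\sqrt{I{\left(-1396,1915 \right)} - 711248} = \sqrt{40 - 711248} = \sqrt{-711208} = 2 i \sqrt{177802}$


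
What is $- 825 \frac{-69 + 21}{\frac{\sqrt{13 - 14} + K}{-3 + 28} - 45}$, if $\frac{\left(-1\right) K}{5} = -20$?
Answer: $- \frac{507375000}{525313} - \frac{495000 i}{525313} \approx -965.85 - 0.9423 i$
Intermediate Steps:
$K = 100$ ($K = \left(-5\right) \left(-20\right) = 100$)
$- 825 \frac{-69 + 21}{\frac{\sqrt{13 - 14} + K}{-3 + 28} - 45} = - 825 \frac{-69 + 21}{\frac{\sqrt{13 - 14} + 100}{-3 + 28} - 45} = - 825 \left(- \frac{48}{\frac{\sqrt{-1} + 100}{25} - 45}\right) = - 825 \left(- \frac{48}{\left(i + 100\right) \frac{1}{25} - 45}\right) = - 825 \left(- \frac{48}{\left(100 + i\right) \frac{1}{25} - 45}\right) = - 825 \left(- \frac{48}{\left(4 + \frac{i}{25}\right) - 45}\right) = - 825 \left(- \frac{48}{-41 + \frac{i}{25}}\right) = - 825 \left(- 48 \frac{625 \left(-41 - \frac{i}{25}\right)}{1050626}\right) = - 825 \left(- \frac{15000 \left(-41 - \frac{i}{25}\right)}{525313}\right) = \frac{12375000 \left(-41 - \frac{i}{25}\right)}{525313}$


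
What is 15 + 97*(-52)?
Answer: -5029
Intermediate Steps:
15 + 97*(-52) = 15 - 5044 = -5029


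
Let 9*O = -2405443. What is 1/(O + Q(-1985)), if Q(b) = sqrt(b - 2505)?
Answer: -21648987/5786156389939 - 81*I*sqrt(4490)/5786156389939 ≈ -3.7415e-6 - 9.3803e-10*I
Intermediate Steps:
O = -2405443/9 (O = (1/9)*(-2405443) = -2405443/9 ≈ -2.6727e+5)
Q(b) = sqrt(-2505 + b)
1/(O + Q(-1985)) = 1/(-2405443/9 + sqrt(-2505 - 1985)) = 1/(-2405443/9 + sqrt(-4490)) = 1/(-2405443/9 + I*sqrt(4490))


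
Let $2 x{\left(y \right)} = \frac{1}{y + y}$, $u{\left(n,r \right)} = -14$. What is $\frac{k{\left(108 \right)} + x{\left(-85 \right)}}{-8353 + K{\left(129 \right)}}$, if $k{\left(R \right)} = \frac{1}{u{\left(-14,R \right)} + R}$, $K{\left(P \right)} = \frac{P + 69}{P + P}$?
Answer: $- \frac{5289}{5739153080} \approx -9.2156 \cdot 10^{-7}$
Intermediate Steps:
$K{\left(P \right)} = \frac{69 + P}{2 P}$
$x{\left(y \right)} = \frac{1}{4 y}$ ($x{\left(y \right)} = \frac{1}{2 \left(y + y\right)} = \frac{1}{2 \cdot 2 y} = \frac{\frac{1}{2} \frac{1}{y}}{2} = \frac{1}{4 y}$)
$k{\left(R \right)} = \frac{1}{-14 + R}$
$\frac{k{\left(108 \right)} + x{\left(-85 \right)}}{-8353 + K{\left(129 \right)}} = \frac{\frac{1}{-14 + 108} + \frac{1}{4 \left(-85\right)}}{-8353 + \frac{69 + 129}{2 \cdot 129}} = \frac{\frac{1}{94} + \frac{1}{4} \left(- \frac{1}{85}\right)}{-8353 + \frac{1}{2} \cdot \frac{1}{129} \cdot 198} = \frac{\frac{1}{94} - \frac{1}{340}}{-8353 + \frac{33}{43}} = \frac{123}{15980 \left(- \frac{359146}{43}\right)} = \frac{123}{15980} \left(- \frac{43}{359146}\right) = - \frac{5289}{5739153080}$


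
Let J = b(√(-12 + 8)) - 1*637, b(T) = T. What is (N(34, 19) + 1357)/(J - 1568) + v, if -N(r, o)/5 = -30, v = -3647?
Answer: -17735142698/4862029 - 3014*I/4862029 ≈ -3647.7 - 0.00061991*I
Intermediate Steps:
N(r, o) = 150 (N(r, o) = -5*(-30) = 150)
J = -637 + 2*I (J = √(-12 + 8) - 1*637 = √(-4) - 637 = 2*I - 637 = -637 + 2*I ≈ -637.0 + 2.0*I)
(N(34, 19) + 1357)/(J - 1568) + v = (150 + 1357)/((-637 + 2*I) - 1568) - 3647 = 1507/(-2205 + 2*I) - 3647 = 1507*((-2205 - 2*I)/4862029) - 3647 = 1507*(-2205 - 2*I)/4862029 - 3647 = -3647 + 1507*(-2205 - 2*I)/4862029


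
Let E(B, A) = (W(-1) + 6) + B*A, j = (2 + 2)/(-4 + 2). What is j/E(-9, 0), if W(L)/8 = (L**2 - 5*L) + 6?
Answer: -1/51 ≈ -0.019608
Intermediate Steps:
j = -2 (j = 4/(-2) = 4*(-1/2) = -2)
W(L) = 48 - 40*L + 8*L**2 (W(L) = 8*((L**2 - 5*L) + 6) = 8*(6 + L**2 - 5*L) = 48 - 40*L + 8*L**2)
E(B, A) = 102 + A*B (E(B, A) = ((48 - 40*(-1) + 8*(-1)**2) + 6) + B*A = ((48 + 40 + 8*1) + 6) + A*B = ((48 + 40 + 8) + 6) + A*B = (96 + 6) + A*B = 102 + A*B)
j/E(-9, 0) = -2/(102 + 0*(-9)) = -2/(102 + 0) = -2/102 = (1/102)*(-2) = -1/51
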